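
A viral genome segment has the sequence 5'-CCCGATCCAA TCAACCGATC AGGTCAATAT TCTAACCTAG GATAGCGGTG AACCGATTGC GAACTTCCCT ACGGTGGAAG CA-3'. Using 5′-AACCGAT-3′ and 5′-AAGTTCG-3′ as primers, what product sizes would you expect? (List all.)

54 bp, 16 bp

The forward primer AACCGAT matches the top strand at positions 13–19, 51–57.
The reverse primer's reverse complement is CGAACTT, matching at positions 60–66.
Each forward site pairs with the reverse site to give a product ending at position 66: sizes 54, 16 bp.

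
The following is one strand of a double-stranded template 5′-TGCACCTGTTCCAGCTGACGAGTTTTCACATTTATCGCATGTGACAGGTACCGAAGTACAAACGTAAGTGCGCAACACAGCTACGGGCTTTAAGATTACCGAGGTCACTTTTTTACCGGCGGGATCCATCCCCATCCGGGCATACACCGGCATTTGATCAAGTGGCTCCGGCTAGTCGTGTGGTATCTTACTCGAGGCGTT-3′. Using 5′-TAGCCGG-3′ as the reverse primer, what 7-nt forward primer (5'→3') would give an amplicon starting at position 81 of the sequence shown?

The reverse primer's reverse complement CCGGCTA matches the template at positions 168–174; the product starts at position 81.
The forward primer is identical to the top strand over positions 81–87: CTACGGG.

5'-CTACGGG-3'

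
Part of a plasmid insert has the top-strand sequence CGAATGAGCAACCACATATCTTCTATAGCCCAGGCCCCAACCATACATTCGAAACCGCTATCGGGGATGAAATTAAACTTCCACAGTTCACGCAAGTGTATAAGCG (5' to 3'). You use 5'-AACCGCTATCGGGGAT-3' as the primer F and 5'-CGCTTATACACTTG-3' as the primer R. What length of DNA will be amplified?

Scanning the template, AACCGCTATCGGGGAT occurs at positions 53–68; this primer anneals to the bottom strand there with its 3' end pointing downstream.
Reverse complement of the reverse primer: CAAGTGTATAAGCG. This occurs on the top strand at positions 93–106.
The product runs from position 53 to position 106, so its length is 106 − 53 + 1 = 54 bp.

54 bp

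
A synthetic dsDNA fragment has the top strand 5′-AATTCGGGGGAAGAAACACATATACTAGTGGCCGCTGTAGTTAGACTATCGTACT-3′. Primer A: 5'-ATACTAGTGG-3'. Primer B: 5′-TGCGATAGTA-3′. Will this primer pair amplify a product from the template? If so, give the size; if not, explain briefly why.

No product — primer B has no binding site in the template.

Primer B (TGCGATAGTA) does not match the top strand, and its reverse complement TACTATCGCA does not match either.
With no annealing site for primer B, no amplification occurs.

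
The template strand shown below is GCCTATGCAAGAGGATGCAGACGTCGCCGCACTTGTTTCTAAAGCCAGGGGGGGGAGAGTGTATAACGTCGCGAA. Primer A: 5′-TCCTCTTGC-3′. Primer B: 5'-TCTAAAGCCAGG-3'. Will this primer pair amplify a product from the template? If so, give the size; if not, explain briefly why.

Primer A (TCCTCTTGC) has reverse complement GCAAGAGGA, which matches the top strand at positions 7–15; primer A anneals to the top strand there with its 3' end pointing upstream toward position 7.
Primer B (TCTAAAGCCAGG) matches the top strand directly at positions 38–49; it anneals to the bottom strand with its 3' end pointing downstream toward position 49.
The 3' ends diverge (primer A extends toward position 1, primer B toward position 75), so the primers never converge on a shared product.

No product — the primers' 3' ends point away from each other.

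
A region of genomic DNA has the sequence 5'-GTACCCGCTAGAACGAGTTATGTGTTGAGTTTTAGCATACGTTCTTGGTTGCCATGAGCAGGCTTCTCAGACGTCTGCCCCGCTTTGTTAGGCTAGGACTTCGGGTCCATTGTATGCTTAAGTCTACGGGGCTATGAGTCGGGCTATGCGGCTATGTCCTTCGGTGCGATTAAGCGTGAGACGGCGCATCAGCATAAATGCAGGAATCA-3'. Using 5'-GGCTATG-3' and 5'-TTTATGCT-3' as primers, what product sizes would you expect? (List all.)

69 bp, 57 bp, 49 bp

The forward primer GGCTATG matches the top strand at positions 130–136, 142–148, 150–156.
The reverse primer's reverse complement is AGCATAAA, matching at positions 191–198.
Each forward site pairs with the reverse site to give a product ending at position 198: sizes 69, 57, 49 bp.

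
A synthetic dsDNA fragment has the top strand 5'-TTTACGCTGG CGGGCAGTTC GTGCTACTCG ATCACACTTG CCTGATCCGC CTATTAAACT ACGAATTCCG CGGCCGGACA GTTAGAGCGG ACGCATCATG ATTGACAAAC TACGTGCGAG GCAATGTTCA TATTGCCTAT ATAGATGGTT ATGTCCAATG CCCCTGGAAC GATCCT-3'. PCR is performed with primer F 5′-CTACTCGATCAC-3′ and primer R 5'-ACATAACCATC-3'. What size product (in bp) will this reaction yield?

Forward primer CTACTCGATCAC is found on the top strand at positions 24–35.
The reverse primer's reverse complement is GATGGTTATGT, which matches the template at positions 144–154.
Amplicon spans positions 24–154: 131 bp.

131 bp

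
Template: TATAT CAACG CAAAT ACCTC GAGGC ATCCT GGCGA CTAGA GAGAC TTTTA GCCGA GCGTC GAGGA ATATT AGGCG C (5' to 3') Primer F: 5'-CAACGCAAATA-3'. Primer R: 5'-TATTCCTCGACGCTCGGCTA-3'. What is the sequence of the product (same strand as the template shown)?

5'-CAACGCAAATACCTCGAGGCATCCTGGCGACTAGAGAGACTTTTAGCCGAGCGTCGAGGAATA-3'

The forward primer matches the template at positions 6–16.
The reverse primer's reverse complement is TAGCCGAGCGTCGAGGAATA, which matches the template at positions 49–68.
The product is the template from position 6 through 68 (63 bp).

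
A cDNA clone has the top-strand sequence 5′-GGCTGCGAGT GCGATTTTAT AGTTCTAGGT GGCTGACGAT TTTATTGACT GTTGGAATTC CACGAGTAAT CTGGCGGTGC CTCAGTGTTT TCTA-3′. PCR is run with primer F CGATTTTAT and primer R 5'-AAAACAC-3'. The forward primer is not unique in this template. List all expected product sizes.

80 bp, 55 bp

The forward primer CGATTTTAT matches the top strand at positions 12–20, 37–45.
The reverse primer's reverse complement is GTGTTTT, matching at positions 85–91.
Each forward site pairs with the reverse site to give a product ending at position 91: sizes 80, 55 bp.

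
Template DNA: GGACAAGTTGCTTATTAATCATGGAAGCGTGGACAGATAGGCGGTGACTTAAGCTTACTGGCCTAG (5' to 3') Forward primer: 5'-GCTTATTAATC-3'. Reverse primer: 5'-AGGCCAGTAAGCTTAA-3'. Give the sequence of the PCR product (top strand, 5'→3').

5'-GCTTATTAATCATGGAAGCGTGGACAGATAGGCGGTGACTTAAGCTTACTGGCCT-3'

The forward primer matches the template at positions 10–20.
The reverse primer's reverse complement is TTAAGCTTACTGGCCT, which matches the template at positions 49–64.
The product is the template from position 10 through 64 (55 bp).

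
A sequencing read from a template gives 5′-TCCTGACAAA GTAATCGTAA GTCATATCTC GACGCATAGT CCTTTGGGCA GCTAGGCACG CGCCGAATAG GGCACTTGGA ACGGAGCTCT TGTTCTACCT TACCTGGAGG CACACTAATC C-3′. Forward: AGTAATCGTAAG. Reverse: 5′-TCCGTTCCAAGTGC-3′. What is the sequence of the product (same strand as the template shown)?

Scanning the template, AGTAATCGTAAG occurs at positions 10–21; this primer anneals to the bottom strand there with its 3' end pointing downstream.
The reverse primer's reverse complement is GCACTTGGAACGGA, which matches the template at positions 72–85.
The product is the template from position 10 through 85 (76 bp).

5'-AGTAATCGTAAGTCATATCTCGACGCATAGTCCTTTGGGCAGCTAGGCACGCGCCGAATAGGGCACTTGGAACGGA-3'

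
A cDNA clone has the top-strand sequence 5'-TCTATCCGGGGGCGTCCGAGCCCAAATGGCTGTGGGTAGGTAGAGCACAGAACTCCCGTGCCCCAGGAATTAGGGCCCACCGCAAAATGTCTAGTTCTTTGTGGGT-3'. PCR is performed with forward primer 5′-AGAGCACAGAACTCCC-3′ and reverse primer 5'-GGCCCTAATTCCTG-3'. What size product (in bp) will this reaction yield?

36 bp

The forward primer matches the template at positions 42–57.
Reverse complement of the reverse primer: CAGGAATTAGGGCC. This occurs on the top strand at positions 64–77.
Product length = (reverse-primer end) − (forward-primer start) + 1 = 77 − 42 + 1 = 36 bp.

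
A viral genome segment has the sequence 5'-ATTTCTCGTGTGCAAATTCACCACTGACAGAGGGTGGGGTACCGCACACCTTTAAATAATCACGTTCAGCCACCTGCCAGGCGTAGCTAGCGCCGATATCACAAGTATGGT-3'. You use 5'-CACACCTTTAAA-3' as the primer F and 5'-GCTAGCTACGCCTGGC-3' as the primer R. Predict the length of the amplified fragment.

Forward primer CACACCTTTAAA is found on the top strand at positions 45–56.
Reverse complement of the reverse primer: GCCAGGCGTAGCTAGC. This occurs on the top strand at positions 76–91.
Amplicon spans positions 45–91: 47 bp.

47 bp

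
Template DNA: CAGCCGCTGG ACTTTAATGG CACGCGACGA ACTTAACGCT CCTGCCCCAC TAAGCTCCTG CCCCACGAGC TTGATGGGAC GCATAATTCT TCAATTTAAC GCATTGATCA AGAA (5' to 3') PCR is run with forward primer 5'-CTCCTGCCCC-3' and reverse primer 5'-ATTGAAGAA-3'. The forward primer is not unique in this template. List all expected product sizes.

The forward primer CTCCTGCCCC matches the top strand at positions 39–48, 55–64.
The reverse primer's reverse complement is TTCTTCAAT, matching at positions 87–95.
Each forward site pairs with the reverse site to give a product ending at position 95: sizes 57, 41 bp.

57 bp, 41 bp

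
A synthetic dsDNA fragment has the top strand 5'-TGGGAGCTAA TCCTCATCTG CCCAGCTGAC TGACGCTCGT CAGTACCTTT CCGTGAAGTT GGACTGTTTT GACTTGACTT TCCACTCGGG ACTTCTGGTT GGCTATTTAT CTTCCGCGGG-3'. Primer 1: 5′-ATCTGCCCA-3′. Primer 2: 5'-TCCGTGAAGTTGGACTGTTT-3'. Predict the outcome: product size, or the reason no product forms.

No product — both primers anneal to the same strand and extend in the same direction.

Primer 1 (ATCTGCCCA) matches the top strand at positions 16–24 (3' end points downstream).
Primer 2 (TCCGTGAAGTTGGACTGTTT) also matches the top strand directly, at positions 50–69 — its reverse complement AAACAGTCCAACTTCACGGA is not present.
Both primers anneal to the bottom strand with 3' ends pointing the same way, so neither can prime synthesis back toward the other.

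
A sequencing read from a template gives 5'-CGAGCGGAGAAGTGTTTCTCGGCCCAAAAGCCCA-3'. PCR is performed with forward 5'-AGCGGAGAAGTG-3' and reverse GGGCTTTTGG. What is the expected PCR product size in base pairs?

31 bp

The forward primer matches the template at positions 3–14.
Reverse complement of the reverse primer: CCAAAAGCCC. This occurs on the top strand at positions 24–33.
Amplicon spans positions 3–33: 31 bp.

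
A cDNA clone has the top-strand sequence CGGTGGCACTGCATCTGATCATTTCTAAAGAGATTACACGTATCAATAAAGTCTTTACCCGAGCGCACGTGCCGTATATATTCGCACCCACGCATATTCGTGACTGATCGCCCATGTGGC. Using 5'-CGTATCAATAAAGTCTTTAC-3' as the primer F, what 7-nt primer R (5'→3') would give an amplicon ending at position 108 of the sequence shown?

The forward primer binds at positions 39–58; the product's 3' end on the top strand is position 108.
The reverse primer anneals to the top strand over positions 102–108, i.e. to GACTGAT.
Its sequence written 5'→3' is the reverse complement: ATCAGTC.

5'-ATCAGTC-3'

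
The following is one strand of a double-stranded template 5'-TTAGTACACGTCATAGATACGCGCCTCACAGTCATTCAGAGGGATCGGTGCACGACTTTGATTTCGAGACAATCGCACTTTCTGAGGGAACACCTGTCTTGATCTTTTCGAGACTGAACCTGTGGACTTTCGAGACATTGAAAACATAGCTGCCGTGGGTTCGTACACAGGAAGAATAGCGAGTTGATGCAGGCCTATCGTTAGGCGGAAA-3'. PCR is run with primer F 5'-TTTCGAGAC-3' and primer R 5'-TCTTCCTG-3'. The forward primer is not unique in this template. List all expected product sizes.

114 bp, 70 bp, 48 bp

The forward primer TTTCGAGAC matches the top strand at positions 62–70, 106–114, 128–136.
The reverse primer's reverse complement is CAGGAAGA, matching at positions 168–175.
Each forward site pairs with the reverse site to give a product ending at position 175: sizes 114, 70, 48 bp.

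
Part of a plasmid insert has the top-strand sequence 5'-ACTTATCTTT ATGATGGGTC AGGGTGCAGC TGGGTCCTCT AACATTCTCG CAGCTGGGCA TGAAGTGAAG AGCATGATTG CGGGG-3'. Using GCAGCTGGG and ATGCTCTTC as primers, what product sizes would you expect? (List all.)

The forward primer GCAGCTGGG matches the top strand at positions 26–34, 50–58.
The reverse primer's reverse complement is GAAGAGCAT, matching at positions 67–75.
Each forward site pairs with the reverse site to give a product ending at position 75: sizes 50, 26 bp.

50 bp, 26 bp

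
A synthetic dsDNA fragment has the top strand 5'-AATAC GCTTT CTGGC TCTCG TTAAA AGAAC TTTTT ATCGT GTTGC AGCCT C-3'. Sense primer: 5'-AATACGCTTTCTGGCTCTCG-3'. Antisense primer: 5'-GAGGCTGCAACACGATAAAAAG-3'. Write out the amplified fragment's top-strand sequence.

5'-AATACGCTTTCTGGCTCTCGTTAAAAGAACTTTTTATCGTGTTGCAGCCTC-3'

Scanning the template, AATACGCTTTCTGGCTCTCG occurs at positions 1–20; this primer anneals to the bottom strand there with its 3' end pointing downstream.
Taking the reverse complement of GAGGCTGCAACACGATAAAAAG gives CTTTTTATCGTGTTGCAGCCTC, found at positions 30–51 on the template; the primer anneals here to the top strand with its 3' end pointing upstream.
The product is the template from position 1 through 51 (51 bp).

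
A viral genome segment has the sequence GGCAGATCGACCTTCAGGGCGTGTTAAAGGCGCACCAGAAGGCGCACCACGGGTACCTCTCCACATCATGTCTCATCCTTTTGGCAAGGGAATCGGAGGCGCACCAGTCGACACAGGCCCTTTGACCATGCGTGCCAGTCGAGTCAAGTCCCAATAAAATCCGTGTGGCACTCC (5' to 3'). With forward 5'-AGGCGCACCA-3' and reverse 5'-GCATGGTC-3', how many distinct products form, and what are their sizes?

The forward primer AGGCGCACCA matches the top strand at positions 28–37, 40–49, 97–106.
The reverse primer's reverse complement is GACCATGC, matching at positions 124–131.
Each forward site pairs with the reverse site to give a product ending at position 131: sizes 104, 92, 35 bp.

Three products: 104 bp, 92 bp, 35 bp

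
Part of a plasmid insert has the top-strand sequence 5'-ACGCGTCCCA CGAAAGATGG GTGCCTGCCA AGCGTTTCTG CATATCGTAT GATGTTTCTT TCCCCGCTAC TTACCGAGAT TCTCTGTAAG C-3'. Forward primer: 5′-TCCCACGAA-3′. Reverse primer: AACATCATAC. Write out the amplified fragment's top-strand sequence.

5'-TCCCACGAAAGATGGGTGCCTGCCAAGCGTTTCTGCATATCGTATGATGTT-3'

Scanning the template, TCCCACGAA occurs at positions 6–14; this primer anneals to the bottom strand there with its 3' end pointing downstream.
The reverse primer's reverse complement is GTATGATGTT, which matches the template at positions 47–56.
The product is the template from position 6 through 56 (51 bp).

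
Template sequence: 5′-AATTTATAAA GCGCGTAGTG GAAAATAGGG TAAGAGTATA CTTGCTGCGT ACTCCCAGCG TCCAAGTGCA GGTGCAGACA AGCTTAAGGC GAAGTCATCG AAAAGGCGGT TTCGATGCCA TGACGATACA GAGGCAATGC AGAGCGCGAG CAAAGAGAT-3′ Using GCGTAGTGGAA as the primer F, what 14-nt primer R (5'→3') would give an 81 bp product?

5'-TTCGCCTTAAGCTT-3'

The forward primer binds at positions 13–23, so an 81 bp product ends at position 13 + 81 − 1 = 93.
The reverse primer anneals to the top strand over positions 80–93, i.e. to AAGCTTAAGGCGAA.
Its sequence written 5'→3' is the reverse complement: TTCGCCTTAAGCTT.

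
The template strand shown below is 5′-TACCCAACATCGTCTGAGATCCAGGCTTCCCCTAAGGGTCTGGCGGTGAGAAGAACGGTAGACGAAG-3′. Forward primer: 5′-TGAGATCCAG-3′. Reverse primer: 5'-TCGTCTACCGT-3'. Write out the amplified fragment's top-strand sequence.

5'-TGAGATCCAGGCTTCCCCTAAGGGTCTGGCGGTGAGAAGAACGGTAGACGA-3'

The forward primer matches the template at positions 15–24.
Reverse complement of the reverse primer: ACGGTAGACGA. This occurs on the top strand at positions 55–65.
The product is the template from position 15 through 65 (51 bp).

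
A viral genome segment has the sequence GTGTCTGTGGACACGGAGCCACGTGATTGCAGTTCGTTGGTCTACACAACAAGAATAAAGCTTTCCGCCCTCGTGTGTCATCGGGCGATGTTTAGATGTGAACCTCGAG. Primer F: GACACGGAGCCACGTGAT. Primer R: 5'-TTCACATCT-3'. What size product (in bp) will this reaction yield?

93 bp

Forward primer GACACGGAGCCACGTGAT is found on the top strand at positions 10–27.
Reverse complement of the reverse primer: AGATGTGAA. This occurs on the top strand at positions 94–102.
Product length = (reverse-primer end) − (forward-primer start) + 1 = 102 − 10 + 1 = 93 bp.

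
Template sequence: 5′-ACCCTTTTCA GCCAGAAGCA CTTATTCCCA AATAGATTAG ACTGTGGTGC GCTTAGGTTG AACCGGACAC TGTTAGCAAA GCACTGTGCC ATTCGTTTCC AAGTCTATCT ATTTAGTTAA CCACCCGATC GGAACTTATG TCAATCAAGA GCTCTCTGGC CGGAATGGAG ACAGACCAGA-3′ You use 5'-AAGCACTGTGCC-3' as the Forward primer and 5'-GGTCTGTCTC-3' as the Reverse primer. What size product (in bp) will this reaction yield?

The forward primer matches the template at positions 79–90.
The reverse primer's reverse complement is GAGACAGACC, which matches the template at positions 168–177.
Product length = (reverse-primer end) − (forward-primer start) + 1 = 177 − 79 + 1 = 99 bp.

99 bp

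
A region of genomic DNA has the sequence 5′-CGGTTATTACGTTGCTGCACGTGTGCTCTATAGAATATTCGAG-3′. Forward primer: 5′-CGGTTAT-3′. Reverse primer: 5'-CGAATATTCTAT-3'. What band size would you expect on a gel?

Scanning the template, CGGTTAT occurs at positions 1–7; this primer anneals to the bottom strand there with its 3' end pointing downstream.
The reverse primer's reverse complement is ATAGAATATTCG, which matches the template at positions 30–41.
Product length = (reverse-primer end) − (forward-primer start) + 1 = 41 − 1 + 1 = 41 bp.

41 bp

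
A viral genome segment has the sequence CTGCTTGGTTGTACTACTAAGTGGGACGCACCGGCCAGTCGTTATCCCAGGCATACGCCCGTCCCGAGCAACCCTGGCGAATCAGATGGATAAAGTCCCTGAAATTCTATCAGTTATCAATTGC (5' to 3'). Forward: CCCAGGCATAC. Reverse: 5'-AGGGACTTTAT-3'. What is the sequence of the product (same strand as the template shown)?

5'-CCCAGGCATACGCCCGTCCCGAGCAACCCTGGCGAATCAGATGGATAAAGTCCCT-3'

Scanning the template, CCCAGGCATAC occurs at positions 46–56; this primer anneals to the bottom strand there with its 3' end pointing downstream.
Taking the reverse complement of AGGGACTTTAT gives ATAAAGTCCCT, found at positions 90–100 on the template; the primer anneals here to the top strand with its 3' end pointing upstream.
The product is the template from position 46 through 100 (55 bp).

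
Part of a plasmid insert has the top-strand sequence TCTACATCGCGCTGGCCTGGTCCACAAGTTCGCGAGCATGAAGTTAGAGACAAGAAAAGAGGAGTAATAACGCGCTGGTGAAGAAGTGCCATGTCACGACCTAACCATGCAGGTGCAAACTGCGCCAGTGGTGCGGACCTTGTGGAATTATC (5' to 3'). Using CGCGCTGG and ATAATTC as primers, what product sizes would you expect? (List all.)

The forward primer CGCGCTGG matches the top strand at positions 8–15, 71–78.
The reverse primer's reverse complement is GAATTAT, matching at positions 145–151.
Each forward site pairs with the reverse site to give a product ending at position 151: sizes 144, 81 bp.

144 bp, 81 bp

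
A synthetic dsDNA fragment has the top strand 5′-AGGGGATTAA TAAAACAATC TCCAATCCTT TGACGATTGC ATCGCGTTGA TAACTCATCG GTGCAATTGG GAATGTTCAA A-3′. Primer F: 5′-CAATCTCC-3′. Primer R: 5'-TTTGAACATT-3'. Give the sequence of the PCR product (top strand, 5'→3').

5'-CAATCTCCAATCCTTTGACGATTGCATCGCGTTGATAACTCATCGGTGCAATTGGGAATGTTCAAA-3'

Scanning the template, CAATCTCC occurs at positions 16–23; this primer anneals to the bottom strand there with its 3' end pointing downstream.
The reverse primer's reverse complement is AATGTTCAAA, which matches the template at positions 72–81.
The product is the template from position 16 through 81 (66 bp).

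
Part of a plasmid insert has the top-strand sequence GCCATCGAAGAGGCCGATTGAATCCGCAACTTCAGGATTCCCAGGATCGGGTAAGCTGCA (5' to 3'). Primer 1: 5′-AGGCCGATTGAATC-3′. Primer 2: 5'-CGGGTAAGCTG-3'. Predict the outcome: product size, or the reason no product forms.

Primer 1 (AGGCCGATTGAATC) matches the top strand at positions 11–24 (3' end points downstream).
Primer 2 (CGGGTAAGCTG) also matches the top strand directly, at positions 48–58 — its reverse complement CAGCTTACCCG is not present.
Both primers anneal to the bottom strand with 3' ends pointing the same way, so neither can prime synthesis back toward the other.

No product — both primers anneal to the same strand and extend in the same direction.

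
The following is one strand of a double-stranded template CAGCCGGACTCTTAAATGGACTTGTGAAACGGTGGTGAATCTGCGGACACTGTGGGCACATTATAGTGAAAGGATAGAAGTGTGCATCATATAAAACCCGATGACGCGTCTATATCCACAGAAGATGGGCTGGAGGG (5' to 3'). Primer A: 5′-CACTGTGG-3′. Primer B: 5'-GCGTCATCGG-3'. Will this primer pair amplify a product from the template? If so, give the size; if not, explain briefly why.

Primer A (CACTGTGG) matches the top strand at positions 48–55; it acts as a forward primer.
Primer B's reverse complement is CCGATGACGC, matching the top strand at positions 98–107; it acts as a reverse primer.
The 3' ends face each other across positions 48–107, giving a 60 bp product.

Yes — a 60 bp product.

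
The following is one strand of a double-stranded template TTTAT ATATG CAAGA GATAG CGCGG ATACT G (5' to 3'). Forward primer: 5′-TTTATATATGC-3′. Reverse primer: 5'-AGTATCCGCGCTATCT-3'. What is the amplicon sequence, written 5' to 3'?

Scanning the template, TTTATATATGC occurs at positions 1–11; this primer anneals to the bottom strand there with its 3' end pointing downstream.
The reverse primer's reverse complement is AGATAGCGCGGATACT, which matches the template at positions 15–30.
The product is the template from position 1 through 30 (30 bp).

5'-TTTATATATGCAAGAGATAGCGCGGATACT-3'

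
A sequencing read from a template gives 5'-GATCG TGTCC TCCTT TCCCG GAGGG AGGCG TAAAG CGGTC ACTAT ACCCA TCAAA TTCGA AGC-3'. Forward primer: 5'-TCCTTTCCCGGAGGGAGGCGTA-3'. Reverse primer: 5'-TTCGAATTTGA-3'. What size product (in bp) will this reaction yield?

The forward primer matches the template at positions 11–32.
The reverse primer's reverse complement is TCAAATTCGAA, which matches the template at positions 51–61.
Amplicon spans positions 11–61: 51 bp.

51 bp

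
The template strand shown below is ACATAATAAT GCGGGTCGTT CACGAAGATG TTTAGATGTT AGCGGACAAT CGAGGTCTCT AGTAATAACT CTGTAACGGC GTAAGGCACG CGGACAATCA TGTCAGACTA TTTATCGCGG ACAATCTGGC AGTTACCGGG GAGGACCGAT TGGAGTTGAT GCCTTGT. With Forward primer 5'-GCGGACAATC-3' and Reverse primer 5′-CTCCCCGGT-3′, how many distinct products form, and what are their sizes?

The forward primer GCGGACAATC matches the top strand at positions 42–51, 90–99, 117–126.
The reverse primer's reverse complement is ACCGGGGAG, matching at positions 135–143.
Each forward site pairs with the reverse site to give a product ending at position 143: sizes 102, 54, 27 bp.

Three products: 102 bp, 54 bp, 27 bp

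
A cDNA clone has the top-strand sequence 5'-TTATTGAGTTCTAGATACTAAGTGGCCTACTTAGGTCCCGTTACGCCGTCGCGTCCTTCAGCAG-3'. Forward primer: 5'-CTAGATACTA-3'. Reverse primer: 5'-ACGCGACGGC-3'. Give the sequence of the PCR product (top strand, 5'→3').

5'-CTAGATACTAAGTGGCCTACTTAGGTCCCGTTACGCCGTCGCGT-3'

Forward primer CTAGATACTA is found on the top strand at positions 11–20.
The reverse primer's reverse complement is GCCGTCGCGT, which matches the template at positions 45–54.
The product is the template from position 11 through 54 (44 bp).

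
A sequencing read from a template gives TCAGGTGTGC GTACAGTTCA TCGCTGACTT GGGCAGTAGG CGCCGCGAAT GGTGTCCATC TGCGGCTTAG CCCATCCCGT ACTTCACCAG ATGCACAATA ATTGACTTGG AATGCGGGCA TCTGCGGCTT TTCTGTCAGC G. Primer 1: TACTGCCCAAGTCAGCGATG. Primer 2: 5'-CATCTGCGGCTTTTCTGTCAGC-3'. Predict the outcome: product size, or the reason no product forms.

No product — the primers' 3' ends point away from each other.

Primer 1 (TACTGCCCAAGTCAGCGATG) has reverse complement CATCGCTGACTTGGGCAGTA, which matches the top strand at positions 19–38; primer 1 anneals to the top strand there with its 3' end pointing upstream toward position 19.
Primer 2 (CATCTGCGGCTTTTCTGTCAGC) matches the top strand directly at positions 119–140; it anneals to the bottom strand with its 3' end pointing downstream toward position 140.
The 3' ends diverge (primer 1 extends toward position 1, primer 2 toward position 141), so the primers never converge on a shared product.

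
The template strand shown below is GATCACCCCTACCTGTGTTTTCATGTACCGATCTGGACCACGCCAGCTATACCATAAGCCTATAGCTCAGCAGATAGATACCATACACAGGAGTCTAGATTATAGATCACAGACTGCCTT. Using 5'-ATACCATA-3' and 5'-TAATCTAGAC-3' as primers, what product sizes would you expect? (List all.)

The forward primer ATACCATA matches the top strand at positions 49–56, 78–85.
The reverse primer's reverse complement is GTCTAGATTA, matching at positions 93–102.
Each forward site pairs with the reverse site to give a product ending at position 102: sizes 54, 25 bp.

54 bp, 25 bp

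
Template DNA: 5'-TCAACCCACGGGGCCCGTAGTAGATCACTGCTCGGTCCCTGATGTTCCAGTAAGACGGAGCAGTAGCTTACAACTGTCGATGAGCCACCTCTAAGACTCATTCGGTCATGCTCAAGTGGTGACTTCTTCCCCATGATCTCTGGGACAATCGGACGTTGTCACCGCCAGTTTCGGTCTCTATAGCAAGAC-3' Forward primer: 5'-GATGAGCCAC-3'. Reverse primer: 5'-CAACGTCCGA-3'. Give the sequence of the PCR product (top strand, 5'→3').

5'-GATGAGCCACCTCTAAGACTCATTCGGTCATGCTCAAGTGGTGACTTCTTCCCCATGATCTCTGGGACAATCGGACGTTG-3'

Forward primer GATGAGCCAC is found on the top strand at positions 79–88.
Reverse complement of the reverse primer: TCGGACGTTG. This occurs on the top strand at positions 149–158.
The product is the template from position 79 through 158 (80 bp).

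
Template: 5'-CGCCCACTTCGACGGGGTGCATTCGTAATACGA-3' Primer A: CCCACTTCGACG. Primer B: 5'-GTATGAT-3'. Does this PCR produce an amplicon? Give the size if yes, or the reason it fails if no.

Primer B (GTATGAT) does not match the top strand, and its reverse complement ATCATAC does not match either.
With no annealing site for primer B, no amplification occurs.

No product — primer B has no binding site in the template.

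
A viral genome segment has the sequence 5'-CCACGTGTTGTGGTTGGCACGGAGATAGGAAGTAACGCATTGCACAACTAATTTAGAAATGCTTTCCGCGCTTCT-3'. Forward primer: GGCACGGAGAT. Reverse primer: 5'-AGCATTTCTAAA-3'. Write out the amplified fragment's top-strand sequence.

Forward primer GGCACGGAGAT is found on the top strand at positions 16–26.
The reverse primer's reverse complement is TTTAGAAATGCT, which matches the template at positions 52–63.
The product is the template from position 16 through 63 (48 bp).

5'-GGCACGGAGATAGGAAGTAACGCATTGCACAACTAATTTAGAAATGCT-3'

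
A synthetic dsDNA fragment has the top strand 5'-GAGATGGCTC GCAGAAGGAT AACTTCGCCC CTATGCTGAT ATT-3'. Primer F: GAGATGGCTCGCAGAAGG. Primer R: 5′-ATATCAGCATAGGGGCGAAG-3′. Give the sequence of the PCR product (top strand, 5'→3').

Forward primer GAGATGGCTCGCAGAAGG is found on the top strand at positions 1–18.
Taking the reverse complement of ATATCAGCATAGGGGCGAAG gives CTTCGCCCCTATGCTGATAT, found at positions 23–42 on the template; the primer anneals here to the top strand with its 3' end pointing upstream.
The product is the template from position 1 through 42 (42 bp).

5'-GAGATGGCTCGCAGAAGGATAACTTCGCCCCTATGCTGATAT-3'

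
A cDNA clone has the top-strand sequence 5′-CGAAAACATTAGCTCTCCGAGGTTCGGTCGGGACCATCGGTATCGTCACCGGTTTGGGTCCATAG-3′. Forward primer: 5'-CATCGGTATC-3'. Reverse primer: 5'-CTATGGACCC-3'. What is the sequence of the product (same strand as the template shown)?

5'-CATCGGTATCGTCACCGGTTTGGGTCCATAG-3'

The forward primer matches the template at positions 35–44.
Taking the reverse complement of CTATGGACCC gives GGGTCCATAG, found at positions 56–65 on the template; the primer anneals here to the top strand with its 3' end pointing upstream.
The product is the template from position 35 through 65 (31 bp).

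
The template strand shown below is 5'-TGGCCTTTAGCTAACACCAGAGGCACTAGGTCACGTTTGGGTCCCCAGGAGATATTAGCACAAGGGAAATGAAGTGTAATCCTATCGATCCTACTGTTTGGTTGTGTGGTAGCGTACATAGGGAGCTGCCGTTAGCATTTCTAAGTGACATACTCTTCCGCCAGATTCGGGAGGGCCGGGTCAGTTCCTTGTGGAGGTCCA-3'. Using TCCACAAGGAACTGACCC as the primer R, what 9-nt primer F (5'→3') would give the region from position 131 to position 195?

The reverse primer's reverse complement GGGTCAGTTCCTTGTGGA matches the template at positions 178–195; the product starts at position 131.
The forward primer is identical to the top strand over positions 131–139: GTTAGCATT.

5'-GTTAGCATT-3'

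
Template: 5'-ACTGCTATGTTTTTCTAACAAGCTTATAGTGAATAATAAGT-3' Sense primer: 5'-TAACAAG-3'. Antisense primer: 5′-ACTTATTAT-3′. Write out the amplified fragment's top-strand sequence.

Scanning the template, TAACAAG occurs at positions 16–22; this primer anneals to the bottom strand there with its 3' end pointing downstream.
Taking the reverse complement of ACTTATTAT gives ATAATAAGT, found at positions 33–41 on the template; the primer anneals here to the top strand with its 3' end pointing upstream.
The product is the template from position 16 through 41 (26 bp).

5'-TAACAAGCTTATAGTGAATAATAAGT-3'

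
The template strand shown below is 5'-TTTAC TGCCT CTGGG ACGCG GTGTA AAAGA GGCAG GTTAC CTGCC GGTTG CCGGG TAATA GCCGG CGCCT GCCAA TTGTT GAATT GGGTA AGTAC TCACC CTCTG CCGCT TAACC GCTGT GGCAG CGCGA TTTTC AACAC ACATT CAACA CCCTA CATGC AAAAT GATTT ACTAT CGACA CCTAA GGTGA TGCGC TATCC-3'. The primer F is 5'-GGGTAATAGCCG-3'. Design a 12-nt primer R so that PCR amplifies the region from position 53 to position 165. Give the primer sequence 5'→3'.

5'-ATTTTGCATGTA-3'

The product's 3' end on the top strand is position 165.
The reverse primer anneals to the top strand over positions 154–165, i.e. to TACATGCAAAAT.
Its sequence written 5'→3' is the reverse complement: ATTTTGCATGTA.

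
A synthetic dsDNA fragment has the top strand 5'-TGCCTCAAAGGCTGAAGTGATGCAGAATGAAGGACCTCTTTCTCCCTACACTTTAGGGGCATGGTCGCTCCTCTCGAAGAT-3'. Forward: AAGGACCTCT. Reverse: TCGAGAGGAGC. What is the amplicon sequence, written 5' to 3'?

5'-AAGGACCTCTTTCTCCCTACACTTTAGGGGCATGGTCGCTCCTCTCGA-3'

Scanning the template, AAGGACCTCT occurs at positions 30–39; this primer anneals to the bottom strand there with its 3' end pointing downstream.
The reverse primer's reverse complement is GCTCCTCTCGA, which matches the template at positions 67–77.
The product is the template from position 30 through 77 (48 bp).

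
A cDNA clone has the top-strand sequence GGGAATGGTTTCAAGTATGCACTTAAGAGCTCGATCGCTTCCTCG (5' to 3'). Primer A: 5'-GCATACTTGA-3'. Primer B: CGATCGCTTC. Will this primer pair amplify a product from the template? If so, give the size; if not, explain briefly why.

No product — the primers' 3' ends point away from each other.

Primer A (GCATACTTGA) has reverse complement TCAAGTATGC, which matches the top strand at positions 11–20; primer A anneals to the top strand there with its 3' end pointing upstream toward position 11.
Primer B (CGATCGCTTC) matches the top strand directly at positions 32–41; it anneals to the bottom strand with its 3' end pointing downstream toward position 41.
The 3' ends diverge (primer A extends toward position 1, primer B toward position 45), so the primers never converge on a shared product.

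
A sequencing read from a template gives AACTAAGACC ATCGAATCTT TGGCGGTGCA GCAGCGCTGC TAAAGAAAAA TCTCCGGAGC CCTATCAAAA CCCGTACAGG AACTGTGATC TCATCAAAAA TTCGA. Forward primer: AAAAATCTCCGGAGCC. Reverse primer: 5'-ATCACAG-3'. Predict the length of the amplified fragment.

Forward primer AAAAATCTCCGGAGCC is found on the top strand at positions 46–61.
The reverse primer's reverse complement is CTGTGAT, which matches the template at positions 83–89.
The product runs from position 46 to position 89, so its length is 89 − 46 + 1 = 44 bp.

44 bp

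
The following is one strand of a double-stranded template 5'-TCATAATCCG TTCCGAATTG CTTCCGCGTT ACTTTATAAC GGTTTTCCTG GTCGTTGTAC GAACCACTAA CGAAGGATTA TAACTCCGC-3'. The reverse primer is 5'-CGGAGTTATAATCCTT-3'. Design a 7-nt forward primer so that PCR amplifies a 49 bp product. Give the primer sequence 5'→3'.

5'-CGGTTTT-3'

The reverse primer's reverse complement AAGGATTATAACTCCG matches the template at positions 73–88, so the product ends at position 88.
A 49 bp product then starts at position 88 − 49 + 1 = 40.
The forward primer is identical to the top strand there: CGGTTTT.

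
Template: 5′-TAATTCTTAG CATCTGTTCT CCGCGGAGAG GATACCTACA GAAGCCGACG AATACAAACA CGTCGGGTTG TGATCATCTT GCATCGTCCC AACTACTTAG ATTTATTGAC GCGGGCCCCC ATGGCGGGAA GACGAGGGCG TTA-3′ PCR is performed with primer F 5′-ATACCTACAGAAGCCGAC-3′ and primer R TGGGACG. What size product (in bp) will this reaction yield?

Scanning the template, ATACCTACAGAAGCCGAC occurs at positions 32–49; this primer anneals to the bottom strand there with its 3' end pointing downstream.
Taking the reverse complement of TGGGACG gives CGTCCCA, found at positions 85–91 on the template; the primer anneals here to the top strand with its 3' end pointing upstream.
The product runs from position 32 to position 91, so its length is 91 − 32 + 1 = 60 bp.

60 bp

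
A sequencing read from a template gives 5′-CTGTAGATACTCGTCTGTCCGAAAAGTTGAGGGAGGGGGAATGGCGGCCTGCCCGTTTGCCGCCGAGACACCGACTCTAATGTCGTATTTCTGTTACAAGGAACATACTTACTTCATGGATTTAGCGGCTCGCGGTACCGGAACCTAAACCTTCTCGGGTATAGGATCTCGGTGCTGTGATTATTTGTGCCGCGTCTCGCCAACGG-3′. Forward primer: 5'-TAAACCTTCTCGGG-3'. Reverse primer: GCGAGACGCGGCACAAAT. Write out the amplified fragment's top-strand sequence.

Forward primer TAAACCTTCTCGGG is found on the top strand at positions 146–159.
Taking the reverse complement of GCGAGACGCGGCACAAAT gives ATTTGTGCCGCGTCTCGC, found at positions 183–200 on the template; the primer anneals here to the top strand with its 3' end pointing upstream.
The product is the template from position 146 through 200 (55 bp).

5'-TAAACCTTCTCGGGTATAGGATCTCGGTGCTGTGATTATTTGTGCCGCGTCTCGC-3'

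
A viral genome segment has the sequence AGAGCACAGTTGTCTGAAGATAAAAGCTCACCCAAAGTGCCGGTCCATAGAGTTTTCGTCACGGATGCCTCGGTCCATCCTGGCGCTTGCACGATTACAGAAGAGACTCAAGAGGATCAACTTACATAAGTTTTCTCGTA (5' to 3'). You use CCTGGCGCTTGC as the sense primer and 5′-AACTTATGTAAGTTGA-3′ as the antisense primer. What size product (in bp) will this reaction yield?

Forward primer CCTGGCGCTTGC is found on the top strand at positions 79–90.
The reverse primer's reverse complement is TCAACTTACATAAGTT, which matches the template at positions 117–132.
The product runs from position 79 to position 132, so its length is 132 − 79 + 1 = 54 bp.

54 bp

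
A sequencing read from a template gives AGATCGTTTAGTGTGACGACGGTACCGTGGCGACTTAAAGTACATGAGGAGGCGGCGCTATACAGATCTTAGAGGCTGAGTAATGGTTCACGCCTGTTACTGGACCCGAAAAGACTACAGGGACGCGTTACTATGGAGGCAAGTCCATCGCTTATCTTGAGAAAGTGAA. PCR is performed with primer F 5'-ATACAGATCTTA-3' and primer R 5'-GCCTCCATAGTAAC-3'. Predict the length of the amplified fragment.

The forward primer matches the template at positions 60–71.
The reverse primer's reverse complement is GTTACTATGGAGGC, which matches the template at positions 127–140.
Amplicon spans positions 60–140: 81 bp.

81 bp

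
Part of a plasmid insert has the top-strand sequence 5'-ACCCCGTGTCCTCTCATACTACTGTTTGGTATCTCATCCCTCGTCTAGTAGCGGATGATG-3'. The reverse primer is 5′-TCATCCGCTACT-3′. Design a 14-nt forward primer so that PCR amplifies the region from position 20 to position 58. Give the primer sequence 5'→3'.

The reverse primer's reverse complement AGTAGCGGATGA matches the template at positions 47–58; the product starts at position 20.
The forward primer is identical to the top strand over positions 20–33: TACTGTTTGGTATC.

5'-TACTGTTTGGTATC-3'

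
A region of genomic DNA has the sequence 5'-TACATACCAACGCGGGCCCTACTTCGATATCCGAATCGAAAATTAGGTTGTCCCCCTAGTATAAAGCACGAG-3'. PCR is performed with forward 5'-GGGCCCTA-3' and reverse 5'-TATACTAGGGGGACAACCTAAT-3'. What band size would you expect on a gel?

The forward primer matches the template at positions 14–21.
Taking the reverse complement of TATACTAGGGGGACAACCTAAT gives ATTAGGTTGTCCCCCTAGTATA, found at positions 42–63 on the template; the primer anneals here to the top strand with its 3' end pointing upstream.
The product runs from position 14 to position 63, so its length is 63 − 14 + 1 = 50 bp.

50 bp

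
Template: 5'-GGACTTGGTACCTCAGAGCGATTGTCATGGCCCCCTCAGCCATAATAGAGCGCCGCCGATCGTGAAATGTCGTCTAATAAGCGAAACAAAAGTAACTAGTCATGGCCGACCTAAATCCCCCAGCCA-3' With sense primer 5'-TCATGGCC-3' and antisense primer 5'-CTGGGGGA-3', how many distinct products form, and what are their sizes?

The forward primer TCATGGCC matches the top strand at positions 25–32, 100–107.
The reverse primer's reverse complement is TCCCCCAG, matching at positions 116–123.
Each forward site pairs with the reverse site to give a product ending at position 123: sizes 99, 24 bp.

Two products: 99 bp, 24 bp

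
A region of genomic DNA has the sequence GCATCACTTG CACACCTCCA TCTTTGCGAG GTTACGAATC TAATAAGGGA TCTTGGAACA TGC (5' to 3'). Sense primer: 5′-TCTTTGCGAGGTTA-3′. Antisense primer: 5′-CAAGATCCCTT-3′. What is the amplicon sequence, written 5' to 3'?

The forward primer matches the template at positions 21–34.
Reverse complement of the reverse primer: AAGGGATCTTG. This occurs on the top strand at positions 45–55.
The product is the template from position 21 through 55 (35 bp).

5'-TCTTTGCGAGGTTACGAATCTAATAAGGGATCTTG-3'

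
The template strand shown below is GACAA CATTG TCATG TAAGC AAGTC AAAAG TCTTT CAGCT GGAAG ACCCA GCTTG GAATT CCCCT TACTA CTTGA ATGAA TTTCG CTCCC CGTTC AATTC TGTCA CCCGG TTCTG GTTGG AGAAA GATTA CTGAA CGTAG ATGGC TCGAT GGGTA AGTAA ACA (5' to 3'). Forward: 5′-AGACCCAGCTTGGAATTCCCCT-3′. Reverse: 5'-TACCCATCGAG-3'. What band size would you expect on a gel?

112 bp

The forward primer matches the template at positions 44–65.
Taking the reverse complement of TACCCATCGAG gives CTCGATGGGTA, found at positions 145–155 on the template; the primer anneals here to the top strand with its 3' end pointing upstream.
Amplicon spans positions 44–155: 112 bp.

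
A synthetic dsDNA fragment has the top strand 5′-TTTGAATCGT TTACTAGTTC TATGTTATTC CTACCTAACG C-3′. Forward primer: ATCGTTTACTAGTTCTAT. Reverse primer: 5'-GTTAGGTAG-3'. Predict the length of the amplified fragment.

Scanning the template, ATCGTTTACTAGTTCTAT occurs at positions 6–23; this primer anneals to the bottom strand there with its 3' end pointing downstream.
Taking the reverse complement of GTTAGGTAG gives CTACCTAAC, found at positions 31–39 on the template; the primer anneals here to the top strand with its 3' end pointing upstream.
The product runs from position 6 to position 39, so its length is 39 − 6 + 1 = 34 bp.

34 bp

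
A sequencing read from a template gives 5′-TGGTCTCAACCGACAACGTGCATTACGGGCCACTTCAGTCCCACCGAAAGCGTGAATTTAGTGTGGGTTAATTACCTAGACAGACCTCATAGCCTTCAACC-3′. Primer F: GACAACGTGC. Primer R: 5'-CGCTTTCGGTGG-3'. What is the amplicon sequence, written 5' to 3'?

The forward primer matches the template at positions 12–21.
The reverse primer's reverse complement is CCACCGAAAGCG, which matches the template at positions 41–52.
The product is the template from position 12 through 52 (41 bp).

5'-GACAACGTGCATTACGGGCCACTTCAGTCCCACCGAAAGCG-3'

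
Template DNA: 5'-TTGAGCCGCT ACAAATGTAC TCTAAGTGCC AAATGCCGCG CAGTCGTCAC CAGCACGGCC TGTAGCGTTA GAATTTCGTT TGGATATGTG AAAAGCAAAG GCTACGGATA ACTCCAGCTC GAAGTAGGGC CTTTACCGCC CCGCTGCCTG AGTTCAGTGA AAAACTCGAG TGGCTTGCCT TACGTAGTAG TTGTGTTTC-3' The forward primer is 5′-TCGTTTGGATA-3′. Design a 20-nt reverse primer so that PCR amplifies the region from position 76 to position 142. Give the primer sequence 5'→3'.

The product's 3' end on the top strand is position 142.
The reverse primer anneals to the top strand over positions 123–142, i.e. to AGTAGGGCCTTTACCGCCCC.
Its sequence written 5'→3' is the reverse complement: GGGGCGGTAAAGGCCCTACT.

5'-GGGGCGGTAAAGGCCCTACT-3'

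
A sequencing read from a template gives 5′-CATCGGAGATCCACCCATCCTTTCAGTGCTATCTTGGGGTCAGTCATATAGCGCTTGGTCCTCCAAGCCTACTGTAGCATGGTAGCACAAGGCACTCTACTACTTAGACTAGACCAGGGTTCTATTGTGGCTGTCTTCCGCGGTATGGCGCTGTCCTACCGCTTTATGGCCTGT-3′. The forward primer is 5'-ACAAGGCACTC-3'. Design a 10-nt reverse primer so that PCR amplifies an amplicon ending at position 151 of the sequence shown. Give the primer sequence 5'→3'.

5'-GCGCCATACC-3'

The forward primer binds at positions 87–97; the product's 3' end on the top strand is position 151.
The reverse primer anneals to the top strand over positions 142–151, i.e. to GGTATGGCGC.
Its sequence written 5'→3' is the reverse complement: GCGCCATACC.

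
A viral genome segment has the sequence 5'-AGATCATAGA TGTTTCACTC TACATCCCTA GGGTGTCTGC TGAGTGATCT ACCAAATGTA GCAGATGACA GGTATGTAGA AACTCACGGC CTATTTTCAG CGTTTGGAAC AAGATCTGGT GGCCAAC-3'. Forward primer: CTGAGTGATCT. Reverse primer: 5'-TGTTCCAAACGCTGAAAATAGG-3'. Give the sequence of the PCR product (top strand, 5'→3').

5'-CTGAGTGATCTACCAAATGTAGCAGATGACAGGTATGTAGAAACTCACGGCCTATTTTCAGCGTTTGGAACA-3'

Forward primer CTGAGTGATCT is found on the top strand at positions 40–50.
The reverse primer's reverse complement is CCTATTTTCAGCGTTTGGAACA, which matches the template at positions 90–111.
The product is the template from position 40 through 111 (72 bp).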